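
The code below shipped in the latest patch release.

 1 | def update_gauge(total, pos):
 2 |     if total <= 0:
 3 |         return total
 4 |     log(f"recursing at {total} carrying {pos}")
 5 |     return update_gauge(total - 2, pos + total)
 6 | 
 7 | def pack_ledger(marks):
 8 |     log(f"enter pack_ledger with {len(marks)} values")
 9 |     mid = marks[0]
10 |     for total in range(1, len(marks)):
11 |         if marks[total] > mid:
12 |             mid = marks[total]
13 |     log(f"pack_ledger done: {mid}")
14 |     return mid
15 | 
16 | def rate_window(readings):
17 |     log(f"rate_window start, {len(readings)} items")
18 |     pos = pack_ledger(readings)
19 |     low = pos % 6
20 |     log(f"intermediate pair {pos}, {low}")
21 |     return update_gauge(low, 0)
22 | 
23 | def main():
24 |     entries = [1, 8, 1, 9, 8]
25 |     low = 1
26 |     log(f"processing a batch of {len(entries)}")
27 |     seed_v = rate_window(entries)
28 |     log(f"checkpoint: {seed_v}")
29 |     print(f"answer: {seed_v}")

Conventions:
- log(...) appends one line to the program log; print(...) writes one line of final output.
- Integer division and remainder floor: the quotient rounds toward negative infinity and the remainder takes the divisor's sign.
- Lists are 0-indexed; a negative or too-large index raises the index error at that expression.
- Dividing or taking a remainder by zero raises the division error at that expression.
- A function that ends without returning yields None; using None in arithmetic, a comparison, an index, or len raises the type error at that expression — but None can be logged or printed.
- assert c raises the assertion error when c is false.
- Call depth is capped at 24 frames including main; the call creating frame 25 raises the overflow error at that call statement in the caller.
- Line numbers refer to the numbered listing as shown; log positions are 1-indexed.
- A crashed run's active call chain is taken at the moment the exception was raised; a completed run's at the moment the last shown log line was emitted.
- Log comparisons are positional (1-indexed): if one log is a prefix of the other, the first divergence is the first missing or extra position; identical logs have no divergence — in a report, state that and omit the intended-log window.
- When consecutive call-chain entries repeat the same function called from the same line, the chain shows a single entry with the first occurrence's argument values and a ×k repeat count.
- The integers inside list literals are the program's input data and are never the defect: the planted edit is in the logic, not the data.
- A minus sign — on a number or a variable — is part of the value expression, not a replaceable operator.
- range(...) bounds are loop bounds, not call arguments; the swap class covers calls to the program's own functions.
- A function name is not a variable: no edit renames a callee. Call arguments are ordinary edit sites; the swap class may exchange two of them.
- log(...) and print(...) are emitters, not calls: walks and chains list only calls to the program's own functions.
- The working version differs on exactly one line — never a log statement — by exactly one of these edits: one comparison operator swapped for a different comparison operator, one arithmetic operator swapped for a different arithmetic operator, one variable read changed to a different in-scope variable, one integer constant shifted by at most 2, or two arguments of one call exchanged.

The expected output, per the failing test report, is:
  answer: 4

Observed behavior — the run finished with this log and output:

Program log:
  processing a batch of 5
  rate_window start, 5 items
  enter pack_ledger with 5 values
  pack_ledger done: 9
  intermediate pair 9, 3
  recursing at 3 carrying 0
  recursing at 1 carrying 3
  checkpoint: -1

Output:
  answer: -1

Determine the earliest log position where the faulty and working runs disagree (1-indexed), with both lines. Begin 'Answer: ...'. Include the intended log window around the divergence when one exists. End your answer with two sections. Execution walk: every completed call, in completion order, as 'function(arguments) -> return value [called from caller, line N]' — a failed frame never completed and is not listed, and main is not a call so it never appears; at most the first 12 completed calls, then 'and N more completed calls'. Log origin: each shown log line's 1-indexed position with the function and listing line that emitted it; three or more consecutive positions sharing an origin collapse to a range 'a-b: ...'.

Answer: position 8 — the shown line 'checkpoint: -1' should read 'checkpoint: 4'.
Intended log window:
  6: recursing at 3 carrying 0
  7: recursing at 1 carrying 3
  8: checkpoint: 4
Execution walk:
  pack_ledger([1, 8, 1, 9, 8]) -> 9  [called from rate_window, line 18]
  update_gauge(-1, 4) -> -1  [called from update_gauge, line 5]
  update_gauge(1, 3) -> -1  [called from update_gauge, line 5]
  update_gauge(3, 0) -> -1  [called from rate_window, line 21]
  rate_window([1, 8, 1, 9, 8]) -> -1  [called from main, line 27]
Log line origins:
  1: emitted by main (line 26)
  2: emitted by rate_window (line 17)
  3: emitted by pack_ledger (line 8)
  4: emitted by pack_ledger (line 13)
  5: emitted by rate_window (line 20)
  6: emitted by update_gauge (line 4)
  7: emitted by update_gauge (line 4)
  8: emitted by main (line 28)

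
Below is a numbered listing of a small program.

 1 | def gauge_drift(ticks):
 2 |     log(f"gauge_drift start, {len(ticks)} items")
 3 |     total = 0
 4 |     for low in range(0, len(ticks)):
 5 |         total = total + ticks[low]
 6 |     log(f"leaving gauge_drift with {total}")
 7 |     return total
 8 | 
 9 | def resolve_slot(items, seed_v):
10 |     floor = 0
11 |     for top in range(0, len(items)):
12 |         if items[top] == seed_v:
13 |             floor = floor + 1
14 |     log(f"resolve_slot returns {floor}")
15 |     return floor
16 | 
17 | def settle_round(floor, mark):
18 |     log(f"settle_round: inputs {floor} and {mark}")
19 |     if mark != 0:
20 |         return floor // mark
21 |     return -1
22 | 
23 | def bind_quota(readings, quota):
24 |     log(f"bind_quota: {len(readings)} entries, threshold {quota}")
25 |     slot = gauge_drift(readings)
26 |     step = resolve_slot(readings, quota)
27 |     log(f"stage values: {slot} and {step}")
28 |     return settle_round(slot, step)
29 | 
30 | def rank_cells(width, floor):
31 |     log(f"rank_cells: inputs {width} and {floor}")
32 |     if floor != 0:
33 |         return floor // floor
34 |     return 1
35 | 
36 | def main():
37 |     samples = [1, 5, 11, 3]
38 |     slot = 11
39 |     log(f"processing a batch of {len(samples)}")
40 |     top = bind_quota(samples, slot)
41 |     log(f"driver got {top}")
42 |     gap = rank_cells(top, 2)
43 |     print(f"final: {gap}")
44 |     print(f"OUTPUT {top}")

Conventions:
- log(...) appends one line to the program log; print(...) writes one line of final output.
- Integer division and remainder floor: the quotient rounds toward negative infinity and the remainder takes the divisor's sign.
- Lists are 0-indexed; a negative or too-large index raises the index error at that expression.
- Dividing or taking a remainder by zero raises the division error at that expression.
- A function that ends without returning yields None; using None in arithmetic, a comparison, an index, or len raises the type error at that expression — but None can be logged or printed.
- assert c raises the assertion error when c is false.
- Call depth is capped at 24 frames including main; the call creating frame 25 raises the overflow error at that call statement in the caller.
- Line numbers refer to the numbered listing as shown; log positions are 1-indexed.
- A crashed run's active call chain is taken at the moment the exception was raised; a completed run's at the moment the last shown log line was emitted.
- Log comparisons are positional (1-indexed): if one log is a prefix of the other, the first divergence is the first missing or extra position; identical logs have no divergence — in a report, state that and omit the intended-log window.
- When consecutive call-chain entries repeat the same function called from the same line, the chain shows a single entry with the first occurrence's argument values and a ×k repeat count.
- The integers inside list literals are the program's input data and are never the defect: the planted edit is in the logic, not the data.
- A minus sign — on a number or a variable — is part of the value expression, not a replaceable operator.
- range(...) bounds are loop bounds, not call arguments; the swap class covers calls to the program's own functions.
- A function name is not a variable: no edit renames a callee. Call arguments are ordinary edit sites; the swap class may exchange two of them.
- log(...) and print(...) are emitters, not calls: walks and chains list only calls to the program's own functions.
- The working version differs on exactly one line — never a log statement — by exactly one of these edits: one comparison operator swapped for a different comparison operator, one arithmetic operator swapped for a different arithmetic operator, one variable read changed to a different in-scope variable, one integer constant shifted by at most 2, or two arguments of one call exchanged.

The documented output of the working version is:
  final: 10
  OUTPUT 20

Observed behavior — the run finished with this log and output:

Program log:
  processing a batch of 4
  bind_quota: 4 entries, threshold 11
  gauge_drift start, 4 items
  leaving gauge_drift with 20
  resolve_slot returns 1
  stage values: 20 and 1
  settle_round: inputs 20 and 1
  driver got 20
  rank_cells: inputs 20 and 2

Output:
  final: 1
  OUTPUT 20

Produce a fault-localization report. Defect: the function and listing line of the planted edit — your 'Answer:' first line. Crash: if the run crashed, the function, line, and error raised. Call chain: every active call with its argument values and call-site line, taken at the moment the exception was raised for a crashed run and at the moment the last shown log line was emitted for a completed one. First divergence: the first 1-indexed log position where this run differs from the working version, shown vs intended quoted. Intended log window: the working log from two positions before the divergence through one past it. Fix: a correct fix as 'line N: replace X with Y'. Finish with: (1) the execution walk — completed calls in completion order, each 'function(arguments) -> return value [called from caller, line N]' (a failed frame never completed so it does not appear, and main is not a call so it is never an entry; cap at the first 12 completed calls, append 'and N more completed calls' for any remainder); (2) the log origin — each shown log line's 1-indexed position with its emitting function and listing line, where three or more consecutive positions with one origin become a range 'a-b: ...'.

Answer: the defect is in rank_cells at line 33.
Core observation: Every logged value matches the working version; the printed result is what differs.
Call chain: main -> rank_cells(20, 2) (called at line 42).
First divergence: none (the log streams are identical).
Execution walk:
  gauge_drift([1, 5, 11, 3]) -> 20  [called from bind_quota, line 25]
  resolve_slot([1, 5, 11, 3], 11) -> 1  [called from bind_quota, line 26]
  settle_round(20, 1) -> 20  [called from bind_quota, line 28]
  bind_quota([1, 5, 11, 3], 11) -> 20  [called from main, line 40]
  rank_cells(20, 2) -> 1  [called from main, line 42]
Origin of each log line:
  1 — main, line 39
  2 — bind_quota, line 24
  3 — gauge_drift, line 2
  4 — gauge_drift, line 6
  5 — resolve_slot, line 14
  6 — bind_quota, line 27
  7 — settle_round, line 18
  8 — main, line 41
  9 — rank_cells, line 31
A correct fix: line 33: replace `floor // floor` with `width // floor`.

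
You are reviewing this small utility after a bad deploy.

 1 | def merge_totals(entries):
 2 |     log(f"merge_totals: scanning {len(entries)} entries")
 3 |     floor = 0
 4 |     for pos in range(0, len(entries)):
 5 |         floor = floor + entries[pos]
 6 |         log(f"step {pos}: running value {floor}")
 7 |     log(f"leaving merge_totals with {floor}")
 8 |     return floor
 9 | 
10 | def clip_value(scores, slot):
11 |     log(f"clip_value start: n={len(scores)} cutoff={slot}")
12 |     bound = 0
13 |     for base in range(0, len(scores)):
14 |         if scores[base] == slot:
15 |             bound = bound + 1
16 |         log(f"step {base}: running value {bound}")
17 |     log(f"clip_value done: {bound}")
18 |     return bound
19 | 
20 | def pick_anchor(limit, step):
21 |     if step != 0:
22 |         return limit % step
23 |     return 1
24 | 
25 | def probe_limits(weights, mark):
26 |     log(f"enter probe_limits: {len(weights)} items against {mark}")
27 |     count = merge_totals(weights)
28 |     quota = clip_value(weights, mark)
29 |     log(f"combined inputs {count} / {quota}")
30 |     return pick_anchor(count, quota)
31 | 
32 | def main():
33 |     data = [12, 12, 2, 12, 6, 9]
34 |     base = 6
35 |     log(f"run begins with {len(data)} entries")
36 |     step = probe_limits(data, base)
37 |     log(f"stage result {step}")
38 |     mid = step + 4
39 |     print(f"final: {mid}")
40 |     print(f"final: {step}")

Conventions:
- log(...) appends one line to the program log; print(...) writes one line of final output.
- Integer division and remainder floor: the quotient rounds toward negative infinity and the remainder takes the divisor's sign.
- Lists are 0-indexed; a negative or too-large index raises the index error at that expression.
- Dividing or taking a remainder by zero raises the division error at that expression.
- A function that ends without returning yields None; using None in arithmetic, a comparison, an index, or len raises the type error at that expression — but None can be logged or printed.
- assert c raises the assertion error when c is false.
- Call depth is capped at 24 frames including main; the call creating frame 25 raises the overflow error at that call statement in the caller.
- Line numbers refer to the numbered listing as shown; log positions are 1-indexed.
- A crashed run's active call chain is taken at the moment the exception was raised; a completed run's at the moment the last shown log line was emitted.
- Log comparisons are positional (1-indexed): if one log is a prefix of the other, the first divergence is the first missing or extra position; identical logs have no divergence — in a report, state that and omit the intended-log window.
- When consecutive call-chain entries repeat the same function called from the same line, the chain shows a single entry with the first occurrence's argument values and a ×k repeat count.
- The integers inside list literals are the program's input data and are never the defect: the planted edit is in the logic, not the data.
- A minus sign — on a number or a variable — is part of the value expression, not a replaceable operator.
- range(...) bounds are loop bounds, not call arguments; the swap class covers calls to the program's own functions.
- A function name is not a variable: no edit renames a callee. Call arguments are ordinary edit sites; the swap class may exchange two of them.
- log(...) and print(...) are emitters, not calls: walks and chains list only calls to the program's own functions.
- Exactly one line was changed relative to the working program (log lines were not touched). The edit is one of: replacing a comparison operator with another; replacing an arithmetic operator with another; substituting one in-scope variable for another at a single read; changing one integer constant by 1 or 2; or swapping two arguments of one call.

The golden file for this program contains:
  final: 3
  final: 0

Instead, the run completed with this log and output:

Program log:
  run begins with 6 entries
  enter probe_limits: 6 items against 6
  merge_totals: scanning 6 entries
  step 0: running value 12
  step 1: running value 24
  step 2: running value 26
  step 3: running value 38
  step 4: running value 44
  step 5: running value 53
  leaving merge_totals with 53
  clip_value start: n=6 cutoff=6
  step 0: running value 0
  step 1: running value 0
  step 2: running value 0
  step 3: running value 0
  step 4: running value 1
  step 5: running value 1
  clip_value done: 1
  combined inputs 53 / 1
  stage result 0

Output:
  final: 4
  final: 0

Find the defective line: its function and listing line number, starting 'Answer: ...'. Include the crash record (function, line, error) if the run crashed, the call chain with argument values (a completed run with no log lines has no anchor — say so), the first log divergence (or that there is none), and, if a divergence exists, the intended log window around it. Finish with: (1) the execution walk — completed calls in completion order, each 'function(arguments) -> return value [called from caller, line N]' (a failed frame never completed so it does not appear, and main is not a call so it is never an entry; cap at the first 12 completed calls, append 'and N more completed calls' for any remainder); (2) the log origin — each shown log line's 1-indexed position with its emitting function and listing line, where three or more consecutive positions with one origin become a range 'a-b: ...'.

Answer: the defect is in main at line 38.
Key observation: Nothing in the log betrays the bug — only the output does.
Call chain: main.
First divergence: none; the two logs match at every position.
Execution walk:
  merge_totals([12, 12, 2, 12, 6, 9]) -> 53  [called from probe_limits, line 27]
  clip_value([12, 12, 2, 12, 6, 9], 6) -> 1  [called from probe_limits, line 28]
  pick_anchor(53, 1) -> 0  [called from probe_limits, line 30]
  probe_limits([12, 12, 2, 12, 6, 9], 6) -> 0  [called from main, line 36]
Log origin:
  1: emitted by main (line 35)
  2: emitted by probe_limits (line 26)
  3: emitted by merge_totals (line 2)
  4-9: emitted by merge_totals (line 6)
  10: emitted by merge_totals (line 7)
  11: emitted by clip_value (line 11)
  12-17: emitted by clip_value (line 16)
  18: emitted by clip_value (line 17)
  19: emitted by probe_limits (line 29)
  20: emitted by main (line 37)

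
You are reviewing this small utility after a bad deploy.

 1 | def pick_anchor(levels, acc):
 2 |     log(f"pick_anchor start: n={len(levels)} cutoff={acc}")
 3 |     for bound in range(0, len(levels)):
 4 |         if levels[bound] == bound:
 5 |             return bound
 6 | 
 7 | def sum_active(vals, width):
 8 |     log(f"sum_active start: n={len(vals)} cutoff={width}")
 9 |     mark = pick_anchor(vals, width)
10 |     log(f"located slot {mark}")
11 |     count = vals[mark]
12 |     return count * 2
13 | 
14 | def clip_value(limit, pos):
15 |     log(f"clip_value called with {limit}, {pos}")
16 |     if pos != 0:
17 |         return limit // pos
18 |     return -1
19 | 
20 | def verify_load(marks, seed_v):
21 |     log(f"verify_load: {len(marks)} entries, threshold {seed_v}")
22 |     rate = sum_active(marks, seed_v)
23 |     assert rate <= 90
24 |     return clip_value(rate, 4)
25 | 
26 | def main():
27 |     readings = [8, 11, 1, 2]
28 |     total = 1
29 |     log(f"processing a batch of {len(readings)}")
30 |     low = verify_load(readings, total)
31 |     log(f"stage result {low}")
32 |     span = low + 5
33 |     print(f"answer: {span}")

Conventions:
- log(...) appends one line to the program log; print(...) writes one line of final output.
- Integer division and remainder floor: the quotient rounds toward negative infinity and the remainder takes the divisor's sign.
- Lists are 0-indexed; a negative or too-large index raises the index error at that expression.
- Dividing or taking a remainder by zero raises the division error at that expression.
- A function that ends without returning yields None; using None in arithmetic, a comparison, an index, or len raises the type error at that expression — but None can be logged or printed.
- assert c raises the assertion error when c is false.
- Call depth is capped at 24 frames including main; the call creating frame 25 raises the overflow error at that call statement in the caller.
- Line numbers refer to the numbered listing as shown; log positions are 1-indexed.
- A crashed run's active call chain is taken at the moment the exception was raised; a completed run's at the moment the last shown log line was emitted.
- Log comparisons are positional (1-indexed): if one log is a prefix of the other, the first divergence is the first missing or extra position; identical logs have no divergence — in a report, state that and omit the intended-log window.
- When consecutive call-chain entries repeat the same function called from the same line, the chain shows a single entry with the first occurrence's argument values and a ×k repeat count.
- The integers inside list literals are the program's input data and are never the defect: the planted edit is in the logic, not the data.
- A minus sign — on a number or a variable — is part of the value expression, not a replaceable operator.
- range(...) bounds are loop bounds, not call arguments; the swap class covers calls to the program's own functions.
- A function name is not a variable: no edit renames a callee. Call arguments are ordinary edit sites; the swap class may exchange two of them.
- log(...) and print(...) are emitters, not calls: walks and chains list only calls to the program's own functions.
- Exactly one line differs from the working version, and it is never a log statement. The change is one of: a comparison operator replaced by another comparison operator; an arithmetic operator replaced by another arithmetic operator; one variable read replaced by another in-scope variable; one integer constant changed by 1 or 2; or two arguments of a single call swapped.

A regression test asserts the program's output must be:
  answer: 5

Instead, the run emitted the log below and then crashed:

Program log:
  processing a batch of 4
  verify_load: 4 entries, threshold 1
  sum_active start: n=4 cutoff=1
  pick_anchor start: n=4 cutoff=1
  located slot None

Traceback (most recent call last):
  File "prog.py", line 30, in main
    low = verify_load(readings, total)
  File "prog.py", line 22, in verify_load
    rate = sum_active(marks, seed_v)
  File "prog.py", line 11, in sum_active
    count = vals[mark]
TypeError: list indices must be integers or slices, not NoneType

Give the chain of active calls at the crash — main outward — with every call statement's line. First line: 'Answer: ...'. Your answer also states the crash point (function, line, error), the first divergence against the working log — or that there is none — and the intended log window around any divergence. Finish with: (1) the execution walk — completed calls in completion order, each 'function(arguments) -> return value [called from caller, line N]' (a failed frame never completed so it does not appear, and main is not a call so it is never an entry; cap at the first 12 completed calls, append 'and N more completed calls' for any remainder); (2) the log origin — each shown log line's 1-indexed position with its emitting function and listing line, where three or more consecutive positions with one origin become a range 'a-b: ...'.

Answer: main -> verify_load (called at line 30) -> sum_active (called at line 22).
Core observation: The log first diverges at position 5: the faulty run prints 'located slot None' where the working version prints 'located slot 2'.
Crash: sum_active, line 11, TypeError.
First divergence: position 5 — shown 'located slot None', intended 'located slot 2'.
Intended log window:
  3: sum_active start: n=4 cutoff=1
  4: pick_anchor start: n=4 cutoff=1
  5: located slot 2
  6: clip_value called with 2, 4
Execution walk:
  pick_anchor([8, 11, 1, 2], 1) -> None  [called from sum_active, line 9]
Log origin:
  1: logged in main at line 29
  2: logged in verify_load at line 21
  3: logged in sum_active at line 8
  4: logged in pick_anchor at line 2
  5: logged in sum_active at line 10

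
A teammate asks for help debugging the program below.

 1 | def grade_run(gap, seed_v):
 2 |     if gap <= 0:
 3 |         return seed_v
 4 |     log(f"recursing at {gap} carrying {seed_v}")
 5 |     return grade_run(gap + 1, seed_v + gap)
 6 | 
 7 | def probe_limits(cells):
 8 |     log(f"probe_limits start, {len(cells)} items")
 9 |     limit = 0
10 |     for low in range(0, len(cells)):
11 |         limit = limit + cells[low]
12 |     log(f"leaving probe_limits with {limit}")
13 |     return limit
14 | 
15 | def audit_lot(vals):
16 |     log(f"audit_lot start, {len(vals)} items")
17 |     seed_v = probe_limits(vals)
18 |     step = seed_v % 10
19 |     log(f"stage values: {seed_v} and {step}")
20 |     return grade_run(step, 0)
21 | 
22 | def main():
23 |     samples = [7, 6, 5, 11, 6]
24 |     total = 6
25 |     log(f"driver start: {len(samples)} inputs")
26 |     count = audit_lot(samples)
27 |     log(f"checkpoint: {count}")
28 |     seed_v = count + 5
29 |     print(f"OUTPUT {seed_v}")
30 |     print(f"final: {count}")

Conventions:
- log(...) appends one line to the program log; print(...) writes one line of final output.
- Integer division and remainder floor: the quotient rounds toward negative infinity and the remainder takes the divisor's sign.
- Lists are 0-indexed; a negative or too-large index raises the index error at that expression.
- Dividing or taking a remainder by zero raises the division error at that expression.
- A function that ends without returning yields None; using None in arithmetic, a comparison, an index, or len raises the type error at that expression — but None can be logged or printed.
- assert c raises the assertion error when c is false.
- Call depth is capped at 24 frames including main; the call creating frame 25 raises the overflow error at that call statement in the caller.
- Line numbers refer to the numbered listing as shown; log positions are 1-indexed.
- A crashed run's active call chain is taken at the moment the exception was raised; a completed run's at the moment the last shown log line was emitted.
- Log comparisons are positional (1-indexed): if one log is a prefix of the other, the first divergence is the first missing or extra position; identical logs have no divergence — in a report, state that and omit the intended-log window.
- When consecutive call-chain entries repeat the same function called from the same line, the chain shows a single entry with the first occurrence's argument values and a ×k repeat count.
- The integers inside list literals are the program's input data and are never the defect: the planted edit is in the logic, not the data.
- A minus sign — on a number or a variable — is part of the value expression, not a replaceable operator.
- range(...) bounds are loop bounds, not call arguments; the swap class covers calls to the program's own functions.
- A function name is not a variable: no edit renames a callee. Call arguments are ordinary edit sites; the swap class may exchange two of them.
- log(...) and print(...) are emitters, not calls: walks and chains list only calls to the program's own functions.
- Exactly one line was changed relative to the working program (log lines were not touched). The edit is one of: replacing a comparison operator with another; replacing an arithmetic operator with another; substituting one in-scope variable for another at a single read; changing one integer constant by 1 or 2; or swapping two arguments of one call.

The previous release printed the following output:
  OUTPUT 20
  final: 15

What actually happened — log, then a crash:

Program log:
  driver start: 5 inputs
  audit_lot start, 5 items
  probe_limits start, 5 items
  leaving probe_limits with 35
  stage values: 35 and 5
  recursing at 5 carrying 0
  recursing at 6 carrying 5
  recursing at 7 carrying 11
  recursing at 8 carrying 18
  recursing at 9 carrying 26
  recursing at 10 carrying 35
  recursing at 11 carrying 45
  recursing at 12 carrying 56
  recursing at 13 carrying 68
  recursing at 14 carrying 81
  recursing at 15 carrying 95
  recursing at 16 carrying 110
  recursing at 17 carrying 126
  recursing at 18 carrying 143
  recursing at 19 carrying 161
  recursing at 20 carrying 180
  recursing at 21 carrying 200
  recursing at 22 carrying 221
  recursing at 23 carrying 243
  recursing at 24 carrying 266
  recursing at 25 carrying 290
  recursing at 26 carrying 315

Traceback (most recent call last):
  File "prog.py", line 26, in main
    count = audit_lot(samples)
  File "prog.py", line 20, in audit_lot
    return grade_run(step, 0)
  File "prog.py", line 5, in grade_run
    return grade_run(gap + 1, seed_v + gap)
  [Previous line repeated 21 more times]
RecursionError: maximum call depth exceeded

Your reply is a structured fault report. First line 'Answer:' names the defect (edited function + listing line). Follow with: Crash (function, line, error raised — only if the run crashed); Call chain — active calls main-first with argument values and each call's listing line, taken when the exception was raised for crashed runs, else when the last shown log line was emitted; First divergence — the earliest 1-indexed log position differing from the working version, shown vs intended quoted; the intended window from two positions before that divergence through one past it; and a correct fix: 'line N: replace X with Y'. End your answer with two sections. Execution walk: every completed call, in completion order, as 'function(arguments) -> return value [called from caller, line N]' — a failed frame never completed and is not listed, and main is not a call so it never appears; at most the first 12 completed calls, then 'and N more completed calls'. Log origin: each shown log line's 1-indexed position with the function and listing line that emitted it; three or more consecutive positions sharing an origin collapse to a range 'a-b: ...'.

Answer: the defect is in grade_run at line 5.
The tell: Position 7 is the first bad log line: 'recursing at 6 carrying 5' should read 'recursing at 4 carrying 5'.
Crash: grade_run, line 5, RecursionError.
Call chain: main -> audit_lot([7, 6, 5, 11, 6]) (called at line 26) -> grade_run(5, 0) (called at line 20) -> grade_run(6, 5) (called at line 5) ×21.
First divergence: at position 7 the run shows 'recursing at 6 carrying 5' where the working version logs 'recursing at 4 carrying 5'.
Intended log window:
  5: stage values: 35 and 5
  6: recursing at 5 carrying 0
  7: recursing at 4 carrying 5
  8: recursing at 3 carrying 9
Execution walk:
  probe_limits([7, 6, 5, 11, 6]) -> 35  [called from audit_lot, line 17]
Log origins:
  1: logged in main at line 25
  2: logged in audit_lot at line 16
  3: logged in probe_limits at line 8
  4: logged in probe_limits at line 12
  5: logged in audit_lot at line 19
  6-27: logged in grade_run at line 4
A correct fix: line 5: replace `gap + 1` with `gap - 1`.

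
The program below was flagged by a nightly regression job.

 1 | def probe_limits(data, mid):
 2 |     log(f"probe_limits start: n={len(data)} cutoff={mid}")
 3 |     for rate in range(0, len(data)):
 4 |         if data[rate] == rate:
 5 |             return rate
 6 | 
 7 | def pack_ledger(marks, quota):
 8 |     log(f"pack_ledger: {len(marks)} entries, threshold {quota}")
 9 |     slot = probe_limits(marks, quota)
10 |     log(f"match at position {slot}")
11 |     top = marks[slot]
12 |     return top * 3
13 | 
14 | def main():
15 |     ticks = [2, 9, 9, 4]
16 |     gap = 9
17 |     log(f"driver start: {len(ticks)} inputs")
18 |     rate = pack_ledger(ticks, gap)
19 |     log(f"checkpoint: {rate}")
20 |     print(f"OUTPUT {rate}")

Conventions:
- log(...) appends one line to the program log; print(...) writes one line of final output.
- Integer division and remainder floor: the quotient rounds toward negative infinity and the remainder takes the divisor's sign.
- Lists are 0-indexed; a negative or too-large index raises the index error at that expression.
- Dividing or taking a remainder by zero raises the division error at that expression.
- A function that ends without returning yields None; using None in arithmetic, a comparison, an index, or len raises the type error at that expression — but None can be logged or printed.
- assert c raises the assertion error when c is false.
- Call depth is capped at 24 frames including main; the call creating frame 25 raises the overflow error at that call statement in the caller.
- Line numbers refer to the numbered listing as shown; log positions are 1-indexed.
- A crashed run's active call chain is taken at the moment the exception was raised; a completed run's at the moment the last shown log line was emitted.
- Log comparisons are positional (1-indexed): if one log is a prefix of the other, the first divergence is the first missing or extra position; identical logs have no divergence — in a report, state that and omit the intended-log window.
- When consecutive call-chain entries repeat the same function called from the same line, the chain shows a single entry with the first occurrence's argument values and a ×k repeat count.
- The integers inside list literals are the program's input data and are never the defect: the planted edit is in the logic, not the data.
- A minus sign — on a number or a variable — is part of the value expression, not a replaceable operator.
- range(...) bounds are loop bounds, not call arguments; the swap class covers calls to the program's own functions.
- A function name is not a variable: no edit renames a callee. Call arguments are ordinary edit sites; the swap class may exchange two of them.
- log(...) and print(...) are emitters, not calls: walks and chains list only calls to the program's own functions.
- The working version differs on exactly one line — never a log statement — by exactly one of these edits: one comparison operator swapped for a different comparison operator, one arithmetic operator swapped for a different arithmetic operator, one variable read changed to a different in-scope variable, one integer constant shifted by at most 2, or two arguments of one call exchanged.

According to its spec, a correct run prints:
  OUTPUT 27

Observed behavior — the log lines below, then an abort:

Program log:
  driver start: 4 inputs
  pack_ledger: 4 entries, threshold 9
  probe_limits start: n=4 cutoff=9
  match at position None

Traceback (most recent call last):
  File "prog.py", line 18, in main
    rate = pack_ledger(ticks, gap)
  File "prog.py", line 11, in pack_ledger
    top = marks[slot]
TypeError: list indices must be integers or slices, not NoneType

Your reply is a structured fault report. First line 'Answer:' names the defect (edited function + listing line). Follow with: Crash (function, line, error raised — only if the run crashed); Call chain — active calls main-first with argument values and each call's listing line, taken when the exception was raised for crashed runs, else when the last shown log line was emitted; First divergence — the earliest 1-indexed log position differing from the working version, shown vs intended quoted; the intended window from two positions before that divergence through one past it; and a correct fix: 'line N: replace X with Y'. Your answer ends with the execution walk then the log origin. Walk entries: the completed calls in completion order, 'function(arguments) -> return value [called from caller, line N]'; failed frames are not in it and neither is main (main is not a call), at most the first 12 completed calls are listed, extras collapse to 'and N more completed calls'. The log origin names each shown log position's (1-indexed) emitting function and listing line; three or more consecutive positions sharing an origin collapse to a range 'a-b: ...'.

Answer: the defect is in probe_limits at line 4.
Core observation: The log first diverges at position 4: the faulty run prints 'match at position None' where the working version prints 'match at position 1'.
Crash: pack_ledger, line 11, TypeError.
Call chain: main -> pack_ledger([2, 9, 9, 4], 9) (called at line 18).
First divergence: at position 4 the run shows 'match at position None' where the working version logs 'match at position 1'.
Intended log window:
  2: pack_ledger: 4 entries, threshold 9
  3: probe_limits start: n=4 cutoff=9
  4: match at position 1
  5: checkpoint: 27
Execution walk:
  probe_limits([2, 9, 9, 4], 9) -> None  [called from pack_ledger, line 9]
Log origins:
  1: logged in main at line 17
  2: logged in pack_ledger at line 8
  3: logged in probe_limits at line 2
  4: logged in pack_ledger at line 10
A correct fix: line 4: replace `data[rate] == rate` with `data[rate] == mid`.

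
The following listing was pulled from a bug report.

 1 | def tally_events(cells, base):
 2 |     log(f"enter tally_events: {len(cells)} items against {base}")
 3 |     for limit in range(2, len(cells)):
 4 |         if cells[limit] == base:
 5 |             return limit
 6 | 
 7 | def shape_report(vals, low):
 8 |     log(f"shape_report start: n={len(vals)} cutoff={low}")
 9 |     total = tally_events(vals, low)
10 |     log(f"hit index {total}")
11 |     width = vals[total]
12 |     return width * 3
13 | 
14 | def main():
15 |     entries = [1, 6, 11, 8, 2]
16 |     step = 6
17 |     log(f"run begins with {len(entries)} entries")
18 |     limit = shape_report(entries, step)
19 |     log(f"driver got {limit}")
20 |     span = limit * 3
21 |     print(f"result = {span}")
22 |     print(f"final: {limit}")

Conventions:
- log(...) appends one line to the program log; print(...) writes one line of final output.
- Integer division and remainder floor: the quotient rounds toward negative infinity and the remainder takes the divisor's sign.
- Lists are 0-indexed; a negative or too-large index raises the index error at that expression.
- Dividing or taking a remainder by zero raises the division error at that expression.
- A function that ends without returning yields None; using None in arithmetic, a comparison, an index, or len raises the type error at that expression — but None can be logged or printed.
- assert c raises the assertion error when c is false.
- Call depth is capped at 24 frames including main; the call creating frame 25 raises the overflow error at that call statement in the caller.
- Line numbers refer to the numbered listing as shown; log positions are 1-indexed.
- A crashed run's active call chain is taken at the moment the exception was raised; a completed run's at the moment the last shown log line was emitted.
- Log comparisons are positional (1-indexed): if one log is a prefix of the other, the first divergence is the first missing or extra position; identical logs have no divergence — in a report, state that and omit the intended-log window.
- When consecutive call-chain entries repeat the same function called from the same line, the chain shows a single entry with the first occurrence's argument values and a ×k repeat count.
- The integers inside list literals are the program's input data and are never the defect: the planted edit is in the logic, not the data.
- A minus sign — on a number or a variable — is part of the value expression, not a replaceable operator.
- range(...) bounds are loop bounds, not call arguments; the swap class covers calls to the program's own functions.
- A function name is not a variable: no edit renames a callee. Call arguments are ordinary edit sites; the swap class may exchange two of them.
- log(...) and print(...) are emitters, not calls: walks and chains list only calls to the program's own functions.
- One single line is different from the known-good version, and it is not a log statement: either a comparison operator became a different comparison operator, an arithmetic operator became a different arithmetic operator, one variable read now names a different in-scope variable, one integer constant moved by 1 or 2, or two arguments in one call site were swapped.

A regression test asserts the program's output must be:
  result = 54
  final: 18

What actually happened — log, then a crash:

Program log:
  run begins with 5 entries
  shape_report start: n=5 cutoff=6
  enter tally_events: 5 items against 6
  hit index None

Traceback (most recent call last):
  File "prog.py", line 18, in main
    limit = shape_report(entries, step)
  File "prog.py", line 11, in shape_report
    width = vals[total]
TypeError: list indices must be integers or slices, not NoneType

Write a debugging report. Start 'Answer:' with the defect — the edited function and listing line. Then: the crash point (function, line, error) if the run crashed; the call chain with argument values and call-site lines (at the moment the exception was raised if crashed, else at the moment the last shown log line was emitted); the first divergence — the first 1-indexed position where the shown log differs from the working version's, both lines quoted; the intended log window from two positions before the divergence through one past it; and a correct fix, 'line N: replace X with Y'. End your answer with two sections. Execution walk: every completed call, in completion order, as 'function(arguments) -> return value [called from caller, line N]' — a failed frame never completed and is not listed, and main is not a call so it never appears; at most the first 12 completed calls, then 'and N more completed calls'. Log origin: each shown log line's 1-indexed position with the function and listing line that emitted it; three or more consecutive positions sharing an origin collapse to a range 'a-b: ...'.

Answer: the defect is in tally_events at line 3.
The tell: Log line 4 is where behavior first shows: 'hit index None' appears instead of 'hit index 1'.
Crash: shape_report, line 11, TypeError.
Call chain: main -> shape_report([1, 6, 11, 8, 2], 6) (called at line 18).
First divergence: position 4; shown 'hit index None' vs intended 'hit index 1'.
Intended log window:
  2: shape_report start: n=5 cutoff=6
  3: enter tally_events: 5 items against 6
  4: hit index 1
  5: driver got 18
Execution walk:
  tally_events([1, 6, 11, 8, 2], 6) -> None  [called from shape_report, line 9]
Log line origins:
  1: logged in main at line 17
  2: logged in shape_report at line 8
  3: logged in tally_events at line 2
  4: logged in shape_report at line 10
A correct fix: line 3: replace `2` with `0`.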